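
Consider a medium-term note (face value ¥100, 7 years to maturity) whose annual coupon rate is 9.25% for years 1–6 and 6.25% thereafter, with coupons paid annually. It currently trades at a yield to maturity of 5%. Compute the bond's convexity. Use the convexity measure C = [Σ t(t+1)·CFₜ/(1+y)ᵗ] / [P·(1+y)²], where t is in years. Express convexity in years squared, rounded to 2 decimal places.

37.42

With y = 0.05:
  t   CF        PV=CF/(1+0.05)^t    t·PV        t(t+1)·PV
  1         9.25         8.8095         8.8095          17.6190
  2         9.25         8.3900        16.7800          50.3401
  3         9.25         7.9905        23.9715          95.8860
  4         9.25         7.6100        30.4400         152.2000
  5         9.25         7.2476        36.2381         217.4285
  6         9.25         6.9025        41.4150         289.9047
  7       106.25        75.5099       528.5692       4,228.5539
  Σ                    122.4600       686.2233       5,051.9322
P = 122.4600.
Convexity = Σ t(t+1)·PV / [P·(1+y)²] = 5,051.9322 / (122.4600 × 1.102500) = 37.41834.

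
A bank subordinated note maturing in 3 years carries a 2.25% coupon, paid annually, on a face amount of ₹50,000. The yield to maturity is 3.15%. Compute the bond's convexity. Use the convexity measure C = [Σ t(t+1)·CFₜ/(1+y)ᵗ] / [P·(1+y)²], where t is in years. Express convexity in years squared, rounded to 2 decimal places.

With y = 0.0315:
  t   CF        PV=CF/(1+0.0315)^t    t·PV        t(t+1)·PV
  1     1,125.00     1,090.6447     1,090.6447       2,181.2894
  2     1,125.00     1,057.3385     2,114.6771       6,344.0312
  3    51,125.00    46,582.8037   139,748.4111     558,993.6444
  Σ                 48,730.7869   142,953.7329     567,518.9650
P = 48,730.7869.
Convexity = Σ t(t+1)·PV / [P·(1+y)²] = 567,518.9650 / (48,730.7869 × 1.063992) = 10.94557.

10.95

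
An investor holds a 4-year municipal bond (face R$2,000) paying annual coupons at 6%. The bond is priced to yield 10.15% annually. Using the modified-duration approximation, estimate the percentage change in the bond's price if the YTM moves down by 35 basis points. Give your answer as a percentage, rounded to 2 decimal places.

Periodic yield y = 0.1015. Modified duration first:
  t   CF        PV=CF/(1+0.1015)^t    t·PV
  1       120.00       108.9424       108.9424
  2       120.00        98.9036       197.8073
  3       120.00        89.7900       269.3699
  4     2,120.00     1,440.1173     5,760.4690
  Σ                  1,737.7532     6,336.5885
P = 1,737.7532; D_Mac = 3.64643 yrs; D_mod = 3.64643/(1+0.1015) = 3.31042 yrs.
ΔP/P ≈ -D_mod · Δy = -3.31042 × (-0.0035) = +0.011586 = +1.1586%.

+1.16%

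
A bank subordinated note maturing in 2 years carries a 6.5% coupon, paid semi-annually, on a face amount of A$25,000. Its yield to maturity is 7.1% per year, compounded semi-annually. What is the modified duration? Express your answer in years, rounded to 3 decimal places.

1.842 years

Periodic yield y = 0.0355. First find Macaulay duration:
  t   CF        PV=CF/(1+0.0355)^t    t·PV
  1       812.50       784.6451       784.6451
  2       812.50       757.7451     1,515.4903
  3       812.50       731.7674     2,195.3022
  4    25,812.50    22,450.6881    89,802.7523
  Σ                 24,724.8457    94,298.1899
P = 24,724.8457; Macaulay duration = 94,298.1899 / 24,724.8457 = 3.81390 half-year periods = 1.90695 years.
Modified duration = D_Mac / (1 + y) = 1.90695 / 1.0355 = 1.84158 years.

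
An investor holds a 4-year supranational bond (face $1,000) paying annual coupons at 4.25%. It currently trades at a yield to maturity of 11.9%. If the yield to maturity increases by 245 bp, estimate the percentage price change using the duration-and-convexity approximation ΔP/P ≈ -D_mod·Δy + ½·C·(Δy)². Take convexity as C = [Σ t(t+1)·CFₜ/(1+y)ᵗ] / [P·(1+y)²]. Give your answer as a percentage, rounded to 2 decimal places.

-7.72%

With y = 0.119:
  t   CF        PV=CF/(1+0.119)^t    t·PV        t(t+1)·PV
  1        42.50        37.9803        37.9803          75.9607
  2        42.50        33.9413        67.8826         203.6479
  3        42.50        30.3318        90.9955         363.9820
  4     1,042.50       664.8991     2,659.5962      13,297.9812
  Σ                    767.1526     2,856.4547      13,941.5718
P = 767.1526; D_Mac = 3.72345 yrs; D_mod = 3.32748 yrs; C = 14.51342.
Duration effect: -3.32748 × (+0.0245) = -0.081523
Convexity effect: 0.5 × 14.51342 × (0.0245)² = +0.0043558
ΔP/P ≈ -0.081523 + 0.0043558 = -0.077167 = -7.7167%.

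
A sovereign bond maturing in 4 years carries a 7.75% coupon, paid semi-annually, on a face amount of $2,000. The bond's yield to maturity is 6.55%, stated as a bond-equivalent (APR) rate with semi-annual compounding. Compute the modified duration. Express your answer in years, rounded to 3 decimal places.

3.415 years

Periodic yield y = 0.03275. First find Macaulay duration:
  t   CF        PV=CF/(1+0.03275)^t    t·PV
  1        77.50        75.0424        75.0424
  2        77.50        72.6627       145.3253
  3        77.50        70.3584       211.0753
  4        77.50        68.1273       272.5090
  5        77.50        65.9668       329.8342
  6        77.50        63.8749       383.2496
  7        77.50        61.8494       432.9456
  8     2,077.50     1,605.3857    12,843.0860
  Σ                  2,083.2676    14,693.0674
P = 2,083.2676; Macaulay duration = 14,693.0674 / 2,083.2676 = 7.05289 half-year periods = 3.52645 years.
Modified duration = D_Mac / (1 + y) = 3.52645 / 1.03275 = 3.41462 years.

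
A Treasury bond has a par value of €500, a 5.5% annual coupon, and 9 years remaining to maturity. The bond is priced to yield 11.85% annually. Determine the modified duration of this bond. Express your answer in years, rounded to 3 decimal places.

6.156 years

Periodic yield y = 0.1185. First find Macaulay duration:
  t   CF        PV=CF/(1+0.1185)^t    t·PV
  1        27.50        24.5865        24.5865
  2        27.50        21.9817        43.9633
  3        27.50        19.6528        58.9584
  4        27.50        17.5707        70.2827
  5        27.50        15.7092        78.5458
  6        27.50        14.0448        84.2690
  7        27.50        12.5569        87.8980
  8        27.50        11.2265        89.8121
  9       527.50       192.5301     1,732.7706
  Σ                    329.8591     2,271.0865
P = 329.8591; Macaulay duration = 2,271.0865 / 329.8591 = 6.88502 years.
Modified duration = D_Mac / (1 + y) = 6.88502 / 1.1185 = 6.15558 years.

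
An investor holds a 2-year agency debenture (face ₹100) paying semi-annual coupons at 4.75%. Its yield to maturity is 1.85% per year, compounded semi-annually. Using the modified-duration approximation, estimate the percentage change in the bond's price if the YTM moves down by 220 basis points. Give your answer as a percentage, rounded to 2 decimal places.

Periodic yield y = 0.00925. Modified duration first:
  t   CF        PV=CF/(1+0.00925)^t    t·PV
  1        2.375         2.3532         2.3532
  2        2.375         2.3317         4.6633
  3        2.375         2.3103         6.9309
  4      102.375        98.6731       394.6925
  Σ                    105.6683       408.6399
P = 105.6683; D_Mac = 3.86719 half-year periods = 1.93360 yrs; D_mod = 1.93360/(1+0.00925) = 1.91588 yrs.
ΔP/P ≈ -D_mod · Δy = -1.91588 × (-0.022) = +0.042149 = +4.2149%.

+4.21%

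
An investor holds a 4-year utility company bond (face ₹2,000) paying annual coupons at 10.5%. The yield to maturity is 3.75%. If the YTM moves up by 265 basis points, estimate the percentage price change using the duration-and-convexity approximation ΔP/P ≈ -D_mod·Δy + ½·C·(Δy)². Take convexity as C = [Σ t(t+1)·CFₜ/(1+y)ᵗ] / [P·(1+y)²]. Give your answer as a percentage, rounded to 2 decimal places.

-8.45%

With y = 0.0375:
  t   CF        PV=CF/(1+0.0375)^t    t·PV        t(t+1)·PV
  1       210.00       202.4096       202.4096         404.8193
  2       210.00       195.0936       390.1873       1,170.5618
  3       210.00       188.0421       564.1262       2,256.5046
  4     2,210.00     1,907.3915     7,629.5662      38,147.8308
  Σ                  2,492.9369     8,786.2892      41,979.7165
P = 2,492.9369; D_Mac = 3.52447 yrs; D_mod = 3.39708 yrs; C = 15.64415.
Duration effect: -3.39708 × (+0.0265) = -0.090023
Convexity effect: 0.5 × 15.64415 × (0.0265)² = +0.0054931
ΔP/P ≈ -0.090023 + 0.0054931 = -0.084530 = -8.4530%.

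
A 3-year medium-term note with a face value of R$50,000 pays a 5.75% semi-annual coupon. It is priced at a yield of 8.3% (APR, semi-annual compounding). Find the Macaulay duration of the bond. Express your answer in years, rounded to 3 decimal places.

Periodic yield y = 0.0415. Discount each cash flow and weight by its period:
  t   CF        PV=CF/(1+0.0415)^t    t·PV
  1     1,437.50     1,380.2208     1,380.2208
  2     1,437.50     1,325.2240     2,650.4481
  3     1,437.50     1,272.4187     3,817.2560
  4     1,437.50     1,221.7174     4,886.8696
  5     1,437.50     1,173.0364     5,865.1819
  6    51,437.50    40,301.7780   241,810.6683
  Σ                 46,674.3954   260,410.6446
Price P = Σ PV = 46,674.3954.
Macaulay duration = Σ(t·PV) / P = 260,410.6446 / 46,674.3954 = 5.57930 half-year periods.
In years: 5.57930 / 2 = 2.78965 years.

2.790 years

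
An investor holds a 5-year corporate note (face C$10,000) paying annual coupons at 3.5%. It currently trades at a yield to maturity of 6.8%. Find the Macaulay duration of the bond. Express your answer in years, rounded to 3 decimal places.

4.644 years

Periodic yield y = 0.068. Discount each cash flow and weight by its year:
  t   CF        PV=CF/(1+0.068)^t    t·PV
  1       350.00       327.7154       327.7154
  2       350.00       306.8496       613.6992
  3       350.00       287.3123       861.9370
  4       350.00       269.0190     1,076.0762
  5    10,350.00     7,448.7618    37,243.8090
  Σ                  8,639.6581    40,123.2367
Price P = Σ PV = 8,639.6581.
Macaulay duration = Σ(t·PV) / P = 40,123.2367 / 8,639.6581 = 4.64408 years.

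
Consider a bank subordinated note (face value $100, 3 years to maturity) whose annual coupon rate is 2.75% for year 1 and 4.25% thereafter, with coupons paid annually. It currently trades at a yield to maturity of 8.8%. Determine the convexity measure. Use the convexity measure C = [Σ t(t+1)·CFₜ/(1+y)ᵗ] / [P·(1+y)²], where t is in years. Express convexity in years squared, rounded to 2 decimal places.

9.68

With y = 0.088:
  t   CF        PV=CF/(1+0.088)^t    t·PV        t(t+1)·PV
  1         2.75         2.5276         2.5276           5.0551
  2         4.25         3.5903         7.1806          21.5418
  3       104.25        80.9449       242.8346         971.3385
  Σ                     87.0628       252.5428         997.9355
P = 87.0628.
Convexity = Σ t(t+1)·PV / [P·(1+y)²] = 997.9355 / (87.0628 × 1.183744) = 9.68305.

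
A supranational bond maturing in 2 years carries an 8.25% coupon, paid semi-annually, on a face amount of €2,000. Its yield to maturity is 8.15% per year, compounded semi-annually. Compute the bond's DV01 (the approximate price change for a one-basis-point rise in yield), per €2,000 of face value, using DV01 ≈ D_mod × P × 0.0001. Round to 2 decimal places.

€0.36

Periodic yield y = 0.04075.
  t   CF        PV=CF/(1+0.04075)^t    t·PV
  1        82.50        79.2698        79.2698
  2        82.50        76.1660       152.3320
  3        82.50        73.1838       219.5513
  4     2,082.50     1,775.0040     7,100.0159
  Σ                  2,003.6235     7,551.1689
P = 2,003.6235; D_Mac = 3.76876 half-year periods = 1.88438 yrs; D_mod = 1.81060 yrs.
DV01 ≈ 1.81060 × 2,003.6235 × 0.0001 = 0.362775.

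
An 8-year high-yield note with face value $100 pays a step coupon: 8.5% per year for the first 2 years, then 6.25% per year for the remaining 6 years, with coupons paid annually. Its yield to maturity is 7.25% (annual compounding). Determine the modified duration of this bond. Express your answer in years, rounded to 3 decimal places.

Periodic yield y = 0.0725. First find Macaulay duration:
  t   CF        PV=CF/(1+0.0725)^t    t·PV
  1         8.50         7.9254         7.9254
  2         8.50         7.3897        14.7793
  3         6.25         5.0663        15.1988
  4         6.25         4.7238        18.8952
  5         6.25         4.4045        22.0223
  6         6.25         4.1067        24.6404
  7         6.25         3.8291        26.8038
  8       106.25        60.6947       485.5573
  Σ                     98.1401       615.8226
P = 98.1401; Macaulay duration = 615.8226 / 98.1401 = 6.27493 years.
Modified duration = D_Mac / (1 + y) = 6.27493 / 1.0725 = 5.85075 years.

5.851 years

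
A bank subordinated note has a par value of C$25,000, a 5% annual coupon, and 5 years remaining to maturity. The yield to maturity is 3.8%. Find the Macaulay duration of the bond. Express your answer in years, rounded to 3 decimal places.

Periodic yield y = 0.038. Discount each cash flow and weight by its year:
  t   CF        PV=CF/(1+0.038)^t    t·PV
  1     1,250.00     1,204.2389     1,204.2389
  2     1,250.00     1,160.1531     2,320.3062
  3     1,250.00     1,117.6812     3,353.0437
  4     1,250.00     1,076.7642     4,307.0567
  5    26,250.00    21,784.2464   108,921.2319
  Σ                 26,343.0838   120,105.8774
Price P = Σ PV = 26,343.0838.
Macaulay duration = Σ(t·PV) / P = 120,105.8774 / 26,343.0838 = 4.55929 years.

4.559 years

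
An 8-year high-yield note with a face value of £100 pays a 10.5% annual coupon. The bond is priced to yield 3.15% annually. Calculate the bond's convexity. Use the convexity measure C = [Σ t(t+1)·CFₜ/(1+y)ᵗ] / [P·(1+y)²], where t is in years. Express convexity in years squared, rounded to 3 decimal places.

With y = 0.0315:
  t   CF        PV=CF/(1+0.0315)^t    t·PV        t(t+1)·PV
  1        10.50        10.1794        10.1794          20.3587
  2        10.50         9.8685        19.7370          59.2110
  3        10.50         9.5671        28.7014         114.8055
  4        10.50         9.2750        37.0999         185.4993
  5        10.50         8.9917        44.9586         269.7518
  6        10.50         8.7171        52.3028         366.1198
  7        10.50         8.4509        59.1565         473.2523
  8       110.50        86.2201       689.7606       6,207.8457
  Σ                    151.2698       941.8962       7,696.8441
P = 151.2698.
Convexity = Σ t(t+1)·PV / [P·(1+y)²] = 7,696.8441 / (151.2698 × 1.063992) = 47.82136.

47.821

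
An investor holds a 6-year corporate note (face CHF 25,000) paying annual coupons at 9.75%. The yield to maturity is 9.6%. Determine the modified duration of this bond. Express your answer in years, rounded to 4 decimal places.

Periodic yield y = 0.096. First find Macaulay duration:
  t   CF        PV=CF/(1+0.096)^t    t·PV
  1     2,437.50     2,223.9964     2,223.9964
  2     2,437.50     2,029.1938     4,058.3875
  3     2,437.50     1,851.4542     5,554.3625
  4     2,437.50     1,689.2830     6,757.1319
  5     2,437.50     1,541.3166     7,706.5830
  6    27,437.50    15,830.0109    94,980.0651
  Σ                 25,165.2547   121,280.5263
P = 25,165.2547; Macaulay duration = 121,280.5263 / 25,165.2547 = 4.81936 years.
Modified duration = D_Mac / (1 + y) = 4.81936 / 1.096 = 4.39723 years.

4.3972 years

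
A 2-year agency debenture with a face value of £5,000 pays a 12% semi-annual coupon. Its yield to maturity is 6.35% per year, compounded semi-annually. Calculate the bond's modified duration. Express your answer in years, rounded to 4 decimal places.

Periodic yield y = 0.03175. First find Macaulay duration:
  t   CF        PV=CF/(1+0.03175)^t    t·PV
  1       300.00       290.7681       290.7681
  2       300.00       281.8203       563.6406
  3       300.00       273.1479       819.4436
  4     5,300.00     4,677.1140    18,708.4562
  Σ                  5,522.8503    20,382.3085
P = 5,522.8503; Macaulay duration = 20,382.3085 / 5,522.8503 = 3.69054 half-year periods = 1.84527 years.
Modified duration = D_Mac / (1 + y) = 1.84527 / 1.03175 = 1.78849 years.

1.7885 years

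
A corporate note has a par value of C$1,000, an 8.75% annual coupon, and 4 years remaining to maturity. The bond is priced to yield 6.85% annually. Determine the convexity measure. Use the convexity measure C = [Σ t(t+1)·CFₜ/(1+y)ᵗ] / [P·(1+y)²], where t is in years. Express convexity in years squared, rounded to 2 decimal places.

14.95

With y = 0.0685:
  t   CF        PV=CF/(1+0.0685)^t    t·PV        t(t+1)·PV
  1        87.50        81.8905        81.8905         163.7810
  2        87.50        76.6406       153.2812         459.8437
  3        87.50        71.7273       215.1819         860.7276
  4     1,087.50       834.3171     3,337.2685      16,686.3426
  Σ                  1,064.5755     3,787.6221      18,170.6949
P = 1,064.5755.
Convexity = Σ t(t+1)·PV / [P·(1+y)²] = 18,170.6949 / (1,064.5755 × 1.141692) = 14.95017.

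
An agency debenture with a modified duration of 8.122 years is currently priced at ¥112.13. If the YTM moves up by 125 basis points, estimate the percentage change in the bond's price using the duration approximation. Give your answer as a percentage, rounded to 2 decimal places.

-10.15%

Duration approximation: ΔP/P ≈ -D_mod · Δy = -8.122 × (+0.0125) = -0.101525.
As a percentage: -10.1525%.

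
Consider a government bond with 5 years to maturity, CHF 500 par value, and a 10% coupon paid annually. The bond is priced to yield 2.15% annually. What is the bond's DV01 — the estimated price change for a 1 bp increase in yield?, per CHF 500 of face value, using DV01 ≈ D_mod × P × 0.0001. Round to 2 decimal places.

Periodic yield y = 0.0215.
  t   CF        PV=CF/(1+0.0215)^t    t·PV
  1        50.00        48.9476        48.9476
  2        50.00        47.9174        95.8348
  3        50.00        46.9089       140.7266
  4        50.00        45.9215       183.6862
  5       550.00       494.5052     2,472.5258
  Σ                    684.2006     2,941.7210
P = 684.2006; D_Mac = 4.29950 yrs; D_mod = 4.20901 yrs.
DV01 ≈ 4.20901 × 684.2006 × 0.0001 = 0.287981.

CHF 0.29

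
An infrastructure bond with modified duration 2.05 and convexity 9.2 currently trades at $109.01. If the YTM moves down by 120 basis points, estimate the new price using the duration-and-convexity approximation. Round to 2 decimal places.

$111.76

Duration effect: -D_mod·Δy = -2.05 × (-0.012) = +0.024600
Convexity effect: ½·C·(Δy)² = 0.5 × 9.2 × (-0.012)² = +0.0006624
ΔP/P ≈ +0.024600 + 0.0006624 = +0.0252624
New price ≈ 109.01 × (1 + 0.0252624) = 111.763854224.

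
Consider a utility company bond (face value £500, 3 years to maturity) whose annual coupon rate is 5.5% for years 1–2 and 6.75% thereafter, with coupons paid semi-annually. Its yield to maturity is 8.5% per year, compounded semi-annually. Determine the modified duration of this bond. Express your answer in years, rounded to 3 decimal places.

Periodic yield y = 0.0425. First find Macaulay duration:
  t   CF        PV=CF/(1+0.0425)^t    t·PV
  1       13.750        13.1894        13.1894
  2       13.750        12.6517        25.3035
  3       13.750        12.1360        36.4079
  4       13.750        11.6412        46.5649
  5       16.875        13.7045        68.5225
  6      516.875       402.6513     2,415.9080
  Σ                    465.9742     2,605.8963
P = 465.9742; Macaulay duration = 2,605.8963 / 465.9742 = 5.59236 half-year periods = 2.79618 years.
Modified duration = D_Mac / (1 + y) = 2.79618 / 1.0425 = 2.68219 years.

2.682 years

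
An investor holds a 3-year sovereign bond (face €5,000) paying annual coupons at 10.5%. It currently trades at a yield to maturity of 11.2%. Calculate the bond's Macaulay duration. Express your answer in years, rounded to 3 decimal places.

Periodic yield y = 0.112. Discount each cash flow and weight by its year:
  t   CF        PV=CF/(1+0.112)^t    t·PV
  1       525.00       472.1223       472.1223
  2       525.00       424.5704       849.1408
  3     5,525.00     4,018.0739    12,054.2217
  Σ                  4,914.7666    13,375.4849
Price P = Σ PV = 4,914.7666.
Macaulay duration = Σ(t·PV) / P = 13,375.4849 / 4,914.7666 = 2.72149 years.

2.721 years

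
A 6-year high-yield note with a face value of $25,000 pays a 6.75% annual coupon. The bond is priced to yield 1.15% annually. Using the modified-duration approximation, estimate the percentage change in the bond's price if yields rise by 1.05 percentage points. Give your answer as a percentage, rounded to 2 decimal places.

-5.45%

Periodic yield y = 0.0115. Modified duration first:
  t   CF        PV=CF/(1+0.0115)^t    t·PV
  1     1,687.50     1,668.3144     1,668.3144
  2     1,687.50     1,649.3469     3,298.6938
  3     1,687.50     1,630.5951     4,891.7852
  4     1,687.50     1,612.0564     6,448.2256
  5     1,687.50     1,593.7285     7,968.6426
  6    26,687.50    24,917.9649   149,507.7894
  Σ                 33,072.0062   173,783.4510
P = 33,072.0062; D_Mac = 5.25470 yrs; D_mod = 5.25470/(1+0.0115) = 5.19496 yrs.
ΔP/P ≈ -D_mod · Δy = -5.19496 × (+0.0105) = -0.054547 = -5.4547%.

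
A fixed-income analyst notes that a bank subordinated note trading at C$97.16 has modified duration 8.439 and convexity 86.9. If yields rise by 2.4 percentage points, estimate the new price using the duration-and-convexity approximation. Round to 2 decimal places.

Duration effect: -D_mod·Δy = -8.439 × (+0.024) = -0.202536
Convexity effect: ½·C·(Δy)² = 0.5 × 86.9 × (0.024)² = +0.0250272
ΔP/P ≈ -0.202536 + 0.0250272 = -0.1775088
New price ≈ 97.16 × (1 - 0.1775088) = 79.913244992.

C$79.91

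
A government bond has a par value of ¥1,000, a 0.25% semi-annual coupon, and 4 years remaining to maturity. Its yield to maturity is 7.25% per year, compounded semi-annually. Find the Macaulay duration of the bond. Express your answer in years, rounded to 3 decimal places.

Periodic yield y = 0.03625. Discount each cash flow and weight by its period:
  t   CF        PV=CF/(1+0.03625)^t    t·PV
  1         1.25         1.2063         1.2063
  2         1.25         1.1641         2.3281
  3         1.25         1.1234         3.3701
  4         1.25         1.0841         4.3362
  5         1.25         1.0461         5.2307
  6         1.25         1.0095         6.0572
  7         1.25         0.9742         6.8196
  8     1,001.25       753.0541     6,024.4328
  Σ                    760.6618     6,053.7810
Price P = Σ PV = 760.6618.
Macaulay duration = Σ(t·PV) / P = 6,053.7810 / 760.6618 = 7.95857 half-year periods.
In years: 7.95857 / 2 = 3.97929 years.

3.979 years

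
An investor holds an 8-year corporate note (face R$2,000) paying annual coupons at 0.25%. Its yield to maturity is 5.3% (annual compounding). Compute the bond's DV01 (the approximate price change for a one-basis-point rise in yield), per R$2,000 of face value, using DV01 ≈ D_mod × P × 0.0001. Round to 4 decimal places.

Periodic yield y = 0.053.
  t   CF        PV=CF/(1+0.053)^t    t·PV
  1         5.00         4.7483         4.7483
  2         5.00         4.5093         9.0187
  3         5.00         4.2824        12.8471
  4         5.00         4.0668        16.2673
  5         5.00         3.8621        19.3107
  6         5.00         3.6678        22.0065
  7         5.00         3.4831        24.3820
  8     2,005.00     1,326.4394    10,611.5151
  Σ                  1,355.0593    10,720.0958
P = 1,355.0593; D_Mac = 7.91116 yrs; D_mod = 7.51298 yrs.
DV01 ≈ 7.51298 × 1,355.0593 × 0.0001 = 1.018053.

R$1.0181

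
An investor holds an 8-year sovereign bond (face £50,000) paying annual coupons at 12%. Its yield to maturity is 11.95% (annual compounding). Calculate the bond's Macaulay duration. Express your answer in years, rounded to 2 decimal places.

5.57 years

Periodic yield y = 0.1195. Discount each cash flow and weight by its year:
  t   CF        PV=CF/(1+0.1195)^t    t·PV
  1     6,000.00     5,359.5355     5,359.5355
  2     6,000.00     4,787.4368     9,574.8736
  3     6,000.00     4,276.4063    12,829.2188
  4     6,000.00     3,819.9252    15,279.7008
  5     6,000.00     3,412.1708    17,060.8539
  6     6,000.00     3,047.9418    18,287.6505
  7     6,000.00     2,722.5920    19,058.1440
  8    56,000.00    22,698.3999   181,587.1994
  Σ                 50,124.4082   279,037.1766
Price P = Σ PV = 50,124.4082.
Macaulay duration = Σ(t·PV) / P = 279,037.1766 / 50,124.4082 = 5.56689 years.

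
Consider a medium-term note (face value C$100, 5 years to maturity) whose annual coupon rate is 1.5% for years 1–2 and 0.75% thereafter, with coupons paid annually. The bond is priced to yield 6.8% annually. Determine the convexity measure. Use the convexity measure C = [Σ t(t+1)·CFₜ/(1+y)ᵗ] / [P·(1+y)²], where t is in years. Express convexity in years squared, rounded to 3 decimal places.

25.295

With y = 0.068:
  t   CF        PV=CF/(1+0.068)^t    t·PV        t(t+1)·PV
  1         1.50         1.4045         1.4045           2.8090
  2         1.50         1.3151         2.6301           7.8904
  3         0.75         0.6157         1.8470           7.3880
  4         0.75         0.5765         2.3059          11.5294
  5       100.75        72.5085       362.5424       2,175.2544
  Σ                     76.4202       370.7299       2,204.8712
P = 76.4202.
Convexity = Σ t(t+1)·PV / [P·(1+y)²] = 2,204.8712 / (76.4202 × 1.140624) = 25.29488.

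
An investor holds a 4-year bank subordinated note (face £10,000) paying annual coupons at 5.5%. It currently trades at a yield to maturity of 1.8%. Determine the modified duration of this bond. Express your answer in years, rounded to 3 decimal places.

3.654 years

Periodic yield y = 0.018. First find Macaulay duration:
  t   CF        PV=CF/(1+0.018)^t    t·PV
  1       550.00       540.2750       540.2750
  2       550.00       530.7221     1,061.4441
  3       550.00       521.3380     1,564.0139
  4    10,550.00     9,823.3891    39,293.5565
  Σ                 11,415.7242    42,459.2896
P = 11,415.7242; Macaulay duration = 42,459.2896 / 11,415.7242 = 3.71937 years.
Modified duration = D_Mac / (1 + y) = 3.71937 / 1.018 = 3.65360 years.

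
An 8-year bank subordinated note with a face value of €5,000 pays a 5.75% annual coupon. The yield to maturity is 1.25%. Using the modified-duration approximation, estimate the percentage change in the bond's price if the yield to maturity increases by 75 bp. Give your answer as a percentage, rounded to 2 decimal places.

-5.07%

Periodic yield y = 0.0125. Modified duration first:
  t   CF        PV=CF/(1+0.0125)^t    t·PV
  1       287.50       283.9506       283.9506
  2       287.50       280.4451       560.8901
  3       287.50       276.9828       830.9483
  4       287.50       273.5632     1,094.2529
  5       287.50       270.1859     1,350.9295
  6       287.50       266.8503     1,601.1017
  7       287.50       263.5558     1,844.8908
  8     5,287.50     4,787.2943    38,298.3543
  Σ                  6,702.8280    45,865.3182
P = 6,702.8280; D_Mac = 6.84268 yrs; D_mod = 6.84268/(1+0.0125) = 6.75820 yrs.
ΔP/P ≈ -D_mod · Δy = -6.75820 × (+0.0075) = -0.050687 = -5.0687%.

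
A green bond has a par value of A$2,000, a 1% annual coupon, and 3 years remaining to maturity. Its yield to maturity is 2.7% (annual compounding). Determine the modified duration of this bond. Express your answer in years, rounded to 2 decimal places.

Periodic yield y = 0.027. First find Macaulay duration:
  t   CF        PV=CF/(1+0.027)^t    t·PV
  1        20.00        19.4742        19.4742
  2        20.00        18.9622        37.9244
  3     2,020.00     1,864.8334     5,594.5002
  Σ                  1,903.2698     5,651.8988
P = 1,903.2698; Macaulay duration = 5,651.8988 / 1,903.2698 = 2.96957 years.
Modified duration = D_Mac / (1 + y) = 2.96957 / 1.027 = 2.89150 years.

2.89 years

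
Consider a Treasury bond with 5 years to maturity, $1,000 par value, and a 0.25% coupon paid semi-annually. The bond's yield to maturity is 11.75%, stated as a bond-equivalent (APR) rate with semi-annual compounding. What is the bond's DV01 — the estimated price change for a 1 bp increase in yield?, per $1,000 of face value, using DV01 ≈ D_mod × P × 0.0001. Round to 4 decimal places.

Periodic yield y = 0.05875.
  t   CF        PV=CF/(1+0.05875)^t    t·PV
  1         1.25         1.1806         1.1806
  2         1.25         1.1151         2.2302
  3         1.25         1.0532         3.1597
  4         1.25         0.9948         3.9792
  5         1.25         0.9396         4.6980
  6         1.25         0.8875         5.3248
  7         1.25         0.8382         5.8675
  8         1.25         0.7917         6.3336
  9         1.25         0.7478         6.7299
  10    1,001.25       565.7288     5,657.2881
  Σ                    574.2774     5,696.7918
P = 574.2774; D_Mac = 9.91993 half-year periods = 4.95997 yrs; D_mod = 4.68474 yrs.
DV01 ≈ 4.68474 × 574.2774 × 0.0001 = 0.269034.

$0.2690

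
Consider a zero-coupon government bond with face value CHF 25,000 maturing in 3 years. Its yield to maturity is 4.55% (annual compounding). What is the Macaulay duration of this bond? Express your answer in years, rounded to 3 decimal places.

A zero-coupon bond has a single cash flow at maturity, so its Macaulay duration equals its maturity: 3 years.

3.000 years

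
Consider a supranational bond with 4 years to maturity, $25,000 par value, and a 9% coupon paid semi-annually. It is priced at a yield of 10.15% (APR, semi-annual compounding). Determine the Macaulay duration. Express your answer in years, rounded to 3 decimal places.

Periodic yield y = 0.05075. Discount each cash flow and weight by its period:
  t   CF        PV=CF/(1+0.05075)^t    t·PV
  1     1,125.00     1,070.6638     1,070.6638
  2     1,125.00     1,018.9520     2,037.9040
  3     1,125.00       969.7378     2,909.2134
  4     1,125.00       922.9006     3,691.6024
  5     1,125.00       878.3256     4,391.6279
  6     1,125.00       835.9035     5,015.4208
  7     1,125.00       795.5303     5,568.7122
  8    26,125.00    17,581.7099   140,653.6791
  Σ                 24,073.7235   165,338.8237
Price P = Σ PV = 24,073.7235.
Macaulay duration = Σ(t·PV) / P = 165,338.8237 / 24,073.7235 = 6.86802 half-year periods.
In years: 6.86802 / 2 = 3.43401 years.

3.434 years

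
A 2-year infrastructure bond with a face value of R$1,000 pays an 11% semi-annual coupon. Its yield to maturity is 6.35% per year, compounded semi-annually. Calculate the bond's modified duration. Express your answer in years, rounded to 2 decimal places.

1.80 years

Periodic yield y = 0.03175. First find Macaulay duration:
  t   CF        PV=CF/(1+0.03175)^t    t·PV
  1        55.00        53.3075        53.3075
  2        55.00        51.6671       103.3341
  3        55.00        50.0771       150.2313
  4     1,055.00       931.0104     3,724.0417
  Σ                  1,086.0621     4,030.9147
P = 1,086.0621; Macaulay duration = 4,030.9147 / 1,086.0621 = 3.71150 half-year periods = 1.85575 years.
Modified duration = D_Mac / (1 + y) = 1.85575 / 1.03175 = 1.79864 years.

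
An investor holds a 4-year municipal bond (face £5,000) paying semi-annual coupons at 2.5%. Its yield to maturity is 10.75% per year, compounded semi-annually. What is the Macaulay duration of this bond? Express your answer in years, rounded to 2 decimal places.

Periodic yield y = 0.05375. Discount each cash flow and weight by its period:
  t   CF        PV=CF/(1+0.05375)^t    t·PV
  1        62.50        59.3120        59.3120
  2        62.50        56.2866       112.5732
  3        62.50        53.4155       160.2465
  4        62.50        50.6909       202.7634
  5        62.50        48.1052       240.5260
  6        62.50        45.6514       273.9086
  7        62.50        43.3228       303.2599
  8     5,062.50     3,330.1541    26,641.2331
  Σ                  3,686.9385    27,993.8227
Price P = Σ PV = 3,686.9385.
Macaulay duration = Σ(t·PV) / P = 27,993.8227 / 3,686.9385 = 7.59270 half-year periods.
In years: 7.59270 / 2 = 3.79635 years.

3.80 years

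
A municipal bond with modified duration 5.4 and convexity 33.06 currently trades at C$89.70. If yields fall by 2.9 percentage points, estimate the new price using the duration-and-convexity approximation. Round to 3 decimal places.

Duration effect: -D_mod·Δy = -5.4 × (-0.029) = +0.156600
Convexity effect: ½·C·(Δy)² = 0.5 × 33.06 × (-0.029)² = +0.01390173
ΔP/P ≈ +0.156600 + 0.01390173 = +0.17050173
New price ≈ 89.70 × (1 + 0.17050173) = 104.994005181.

C$104.994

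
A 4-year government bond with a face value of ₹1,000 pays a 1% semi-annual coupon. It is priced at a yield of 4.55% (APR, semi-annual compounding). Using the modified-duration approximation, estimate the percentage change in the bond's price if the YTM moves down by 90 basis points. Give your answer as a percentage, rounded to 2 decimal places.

+3.45%

Periodic yield y = 0.02275. Modified duration first:
  t   CF        PV=CF/(1+0.02275)^t    t·PV
  1         5.00         4.8888         4.8888
  2         5.00         4.7800         9.5601
  3         5.00         4.6737        14.0211
  4         5.00         4.5697        18.2790
  5         5.00         4.4681        22.3405
  6         5.00         4.3687        26.2123
  7         5.00         4.2715        29.9007
  8     1,005.00       839.4796     6,715.8369
  Σ                    871.5002     6,841.0394
P = 871.5002; D_Mac = 7.84973 half-year periods = 3.92486 yrs; D_mod = 3.92486/(1+0.02275) = 3.83756 yrs.
ΔP/P ≈ -D_mod · Δy = -3.83756 × (-0.009) = +0.034538 = +3.4538%.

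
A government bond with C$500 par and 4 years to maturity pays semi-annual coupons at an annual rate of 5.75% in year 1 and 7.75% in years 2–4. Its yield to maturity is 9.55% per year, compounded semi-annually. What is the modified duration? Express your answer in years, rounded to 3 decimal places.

3.391 years

Periodic yield y = 0.04775. First find Macaulay duration:
  t   CF        PV=CF/(1+0.04775)^t    t·PV
  1       14.375        13.7199        13.7199
  2       14.375        13.0946        26.1892
  3       19.375        16.8449        50.5347
  4       19.375        16.0772        64.3089
  5       19.375        15.3445        76.7226
  6       19.375        14.6452        87.8713
  7       19.375        13.9778        97.8444
  8      519.375       357.6183     2,860.9461
  Σ                    461.3224     3,278.1371
P = 461.3224; Macaulay duration = 3,278.1371 / 461.3224 = 7.10596 half-year periods = 3.55298 years.
Modified duration = D_Mac / (1 + y) = 3.55298 / 1.04775 = 3.39106 years.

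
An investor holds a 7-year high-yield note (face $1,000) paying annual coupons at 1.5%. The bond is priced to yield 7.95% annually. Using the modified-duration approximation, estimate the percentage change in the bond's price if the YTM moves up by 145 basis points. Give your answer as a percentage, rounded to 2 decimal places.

-8.88%

Periodic yield y = 0.0795. Modified duration first:
  t   CF        PV=CF/(1+0.0795)^t    t·PV
  1        15.00        13.8953        13.8953
  2        15.00        12.8720        25.7440
  3        15.00        11.9240        35.7721
  4        15.00        11.0459        44.1836
  5        15.00        10.2324        51.1621
  6        15.00         9.4788        56.8731
  7     1,015.00       594.1656     4,159.1593
  Σ                    663.6141     4,386.7894
P = 663.6141; D_Mac = 6.61045 yrs; D_mod = 6.61045/(1+0.0795) = 6.12362 yrs.
ΔP/P ≈ -D_mod · Δy = -6.12362 × (+0.0145) = -0.088793 = -8.8793%.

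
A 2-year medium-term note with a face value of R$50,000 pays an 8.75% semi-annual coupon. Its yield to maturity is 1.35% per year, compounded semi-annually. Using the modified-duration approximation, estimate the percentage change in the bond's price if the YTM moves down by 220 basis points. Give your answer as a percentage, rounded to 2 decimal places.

Periodic yield y = 0.00675. Modified duration first:
  t   CF        PV=CF/(1+0.00675)^t    t·PV
  1     2,187.50     2,172.8334     2,172.8334
  2     2,187.50     2,158.2651     4,316.5302
  3     2,187.50     2,143.7945     6,431.3834
  4    52,187.50    50,801.8982   203,207.5927
  Σ                 57,276.7911   216,128.3397
P = 57,276.7911; D_Mac = 3.77340 half-year periods = 1.88670 yrs; D_mod = 1.88670/(1+0.00675) = 1.87405 yrs.
ΔP/P ≈ -D_mod · Δy = -1.87405 × (-0.022) = +0.041229 = +4.1229%.

+4.12%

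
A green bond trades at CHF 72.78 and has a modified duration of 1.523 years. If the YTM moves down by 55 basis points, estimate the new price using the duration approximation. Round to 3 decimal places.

CHF 73.390

Duration approximation: ΔP/P ≈ -D_mod · Δy = -1.523 × (-0.0055) = +0.0083765.
New price ≈ 72.78 × (1 + 0.0083765) = 73.38964167.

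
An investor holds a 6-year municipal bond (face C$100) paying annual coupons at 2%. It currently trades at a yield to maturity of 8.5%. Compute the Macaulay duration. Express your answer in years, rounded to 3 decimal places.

Periodic yield y = 0.085. Discount each cash flow and weight by its year:
  t   CF        PV=CF/(1+0.085)^t    t·PV
  1         2.00         1.8433         1.8433
  2         2.00         1.6989         3.3978
  3         2.00         1.5658         4.6974
  4         2.00         1.4431         5.7726
  5         2.00         1.3301         6.6505
  6       102.00        62.5204       375.1224
  Σ                     70.4017       397.4840
Price P = Σ PV = 70.4017.
Macaulay duration = Σ(t·PV) / P = 397.4840 / 70.4017 = 5.64594 years.

5.646 years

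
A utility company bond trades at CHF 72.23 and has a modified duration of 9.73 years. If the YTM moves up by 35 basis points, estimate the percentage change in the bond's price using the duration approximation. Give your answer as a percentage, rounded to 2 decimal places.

-3.41%

Duration approximation: ΔP/P ≈ -D_mod · Δy = -9.73 × (+0.0035) = -0.034055.
As a percentage: -3.4055%.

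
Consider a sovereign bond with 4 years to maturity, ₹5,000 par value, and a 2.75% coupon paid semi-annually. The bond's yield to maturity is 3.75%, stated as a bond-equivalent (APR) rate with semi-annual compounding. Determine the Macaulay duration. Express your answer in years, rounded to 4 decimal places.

Periodic yield y = 0.01875. Discount each cash flow and weight by its period:
  t   CF        PV=CF/(1+0.01875)^t    t·PV
  1        68.75        67.4847        67.4847
  2        68.75        66.2426       132.4852
  3        68.75        65.0234       195.0703
  4        68.75        63.8267       255.3067
  5        68.75        62.6520       313.2598
  6        68.75        61.4988       368.9931
  7        68.75        60.3670       422.5688
  8     5,068.75     4,368.7772    34,950.2176
  Σ                  4,815.8723    36,705.3861
Price P = Σ PV = 4,815.8723.
Macaulay duration = Σ(t·PV) / P = 36,705.3861 / 4,815.8723 = 7.62175 half-year periods.
In years: 7.62175 / 2 = 3.81088 years.

3.8109 years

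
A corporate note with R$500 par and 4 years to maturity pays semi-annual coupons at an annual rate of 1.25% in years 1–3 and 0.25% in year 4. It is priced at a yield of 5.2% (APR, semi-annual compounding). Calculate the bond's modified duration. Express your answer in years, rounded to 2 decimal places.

Periodic yield y = 0.026. First find Macaulay duration:
  t   CF        PV=CF/(1+0.026)^t    t·PV
  1        3.125         3.0458         3.0458
  2        3.125         2.9686         5.9372
  3        3.125         2.8934         8.6802
  4        3.125         2.8201        11.2803
  5        3.125         2.7486        13.7431
  6        3.125         2.6790        16.0737
  7        0.625         0.5222         3.6555
  8      500.625       407.6934     3,261.5469
  Σ                    425.3711     3,323.9628
P = 425.3711; Macaulay duration = 3,323.9628 / 425.3711 = 7.81427 half-year periods = 3.90713 years.
Modified duration = D_Mac / (1 + y) = 3.90713 / 1.026 = 3.80812 years.

3.81 years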